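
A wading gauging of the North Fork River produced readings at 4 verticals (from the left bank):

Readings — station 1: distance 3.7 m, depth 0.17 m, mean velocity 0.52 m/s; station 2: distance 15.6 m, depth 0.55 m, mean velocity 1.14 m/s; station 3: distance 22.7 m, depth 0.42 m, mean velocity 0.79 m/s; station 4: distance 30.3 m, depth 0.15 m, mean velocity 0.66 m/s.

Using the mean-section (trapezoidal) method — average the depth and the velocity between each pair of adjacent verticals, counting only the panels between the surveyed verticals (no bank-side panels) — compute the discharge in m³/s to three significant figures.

8.45 m³/s

Panel 1-2: Δb = 11.9 m, d̄ = (0.17+0.55)/2 = 0.36, v̄ = (0.52+1.14)/2 = 0.83 → q = 11.9×0.36×0.83 = 3.556 m³/s
Panel 2-3: Δb = 7.1 m, d̄ = (0.55+0.42)/2 = 0.485, v̄ = (1.14+0.79)/2 = 0.965 → q = 7.1×0.485×0.965 = 3.323 m³/s
Panel 3-4: Δb = 7.6 m, d̄ = (0.42+0.15)/2 = 0.285, v̄ = (0.79+0.66)/2 = 0.725 → q = 7.6×0.285×0.725 = 1.570 m³/s
Q = Σ q = 8.449 m³/s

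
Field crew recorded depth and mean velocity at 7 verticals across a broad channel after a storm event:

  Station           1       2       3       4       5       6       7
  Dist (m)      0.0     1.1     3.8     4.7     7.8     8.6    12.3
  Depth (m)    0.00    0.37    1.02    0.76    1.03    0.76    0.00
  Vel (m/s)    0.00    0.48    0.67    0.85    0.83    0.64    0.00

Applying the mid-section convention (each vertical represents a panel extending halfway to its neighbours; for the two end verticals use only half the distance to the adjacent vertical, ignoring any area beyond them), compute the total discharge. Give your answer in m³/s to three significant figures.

w_2 = (3.8 − 0.0)/2 = 1.9 m; q_2 = 0.48 × 0.37 × 1.9 = 0.3374 m³/s
w_3 = (4.7 − 1.1)/2 = 1.8 m; q_3 = 0.67 × 1.02 × 1.8 = 1.230 m³/s
w_4 = (7.8 − 3.8)/2 = 2 m; q_4 = 0.85 × 0.76 × 2 = 1.292 m³/s
w_5 = (8.6 − 4.7)/2 = 1.95 m; q_5 = 0.83 × 1.03 × 1.95 = 1.667 m³/s
w_6 = (12.3 − 7.8)/2 = 2.25 m; q_6 = 0.64 × 0.76 × 2.25 = 1.094 m³/s
Stations 1, 7 contribute zero (depth or velocity is 0).
Q = Σ qᵢ = 5.621 m³/s

5.62 m³/s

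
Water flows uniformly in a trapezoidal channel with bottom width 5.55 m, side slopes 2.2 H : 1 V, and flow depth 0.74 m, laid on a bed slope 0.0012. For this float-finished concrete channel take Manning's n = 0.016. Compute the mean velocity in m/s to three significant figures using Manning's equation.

1.51 m/s

A = (b + z·y)·y = (5.55 + 2.2×0.74)×0.74 = 5.312 m²
P = b + 2y√(1+z²) = 5.55 + 2×0.74×√(1+2.2²) = 9.127 m
R = A/P = 5.312/9.127 = 0.5820 m
Q = (1/n)·A·R^(2/3)·S^(1/2) = (1/0.016) × 5.312 × 0.5820^(2/3) × 0.0012^(1/2) = 8.017 m³/s
V = Q/A = 8.017/5.312 = 1.509 m/s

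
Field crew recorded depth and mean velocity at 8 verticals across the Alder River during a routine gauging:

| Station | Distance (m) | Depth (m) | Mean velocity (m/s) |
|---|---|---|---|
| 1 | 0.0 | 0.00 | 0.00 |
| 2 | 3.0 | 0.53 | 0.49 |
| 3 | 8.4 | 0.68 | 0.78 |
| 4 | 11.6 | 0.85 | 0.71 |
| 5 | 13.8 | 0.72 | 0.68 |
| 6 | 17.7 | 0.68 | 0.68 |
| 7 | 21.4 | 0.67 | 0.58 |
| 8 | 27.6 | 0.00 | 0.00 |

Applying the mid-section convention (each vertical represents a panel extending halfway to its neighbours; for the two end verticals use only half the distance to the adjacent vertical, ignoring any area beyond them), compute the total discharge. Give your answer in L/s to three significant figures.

10200 L/s

w_2 = (8.4 − 0.0)/2 = 4.2 m; q_2 = 0.49 × 0.53 × 4.2 = 1.091 m³/s
w_3 = (11.6 − 3.0)/2 = 4.3 m; q_3 = 0.78 × 0.68 × 4.3 = 2.281 m³/s
w_4 = (13.8 − 8.4)/2 = 2.7 m; q_4 = 0.71 × 0.85 × 2.7 = 1.629 m³/s
w_5 = (17.7 − 11.6)/2 = 3.05 m; q_5 = 0.68 × 0.72 × 3.05 = 1.493 m³/s
w_6 = (21.4 − 13.8)/2 = 3.8 m; q_6 = 0.68 × 0.68 × 3.8 = 1.757 m³/s
w_7 = (27.6 − 17.7)/2 = 4.95 m; q_7 = 0.58 × 0.67 × 4.95 = 1.924 m³/s
Stations 1, 8 contribute zero (depth or velocity is 0).
Q = Σ qᵢ = 10.17 m³/s
= 10.17 × 1000 = 10170 L/s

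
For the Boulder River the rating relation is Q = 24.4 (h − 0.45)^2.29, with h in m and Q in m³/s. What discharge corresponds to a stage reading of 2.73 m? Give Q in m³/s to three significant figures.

Q = 24.4 × (2.73 − 0.45)^2.29 = 24.4 × 2.28^2.29 = 161.1 m³/s

161 m³/s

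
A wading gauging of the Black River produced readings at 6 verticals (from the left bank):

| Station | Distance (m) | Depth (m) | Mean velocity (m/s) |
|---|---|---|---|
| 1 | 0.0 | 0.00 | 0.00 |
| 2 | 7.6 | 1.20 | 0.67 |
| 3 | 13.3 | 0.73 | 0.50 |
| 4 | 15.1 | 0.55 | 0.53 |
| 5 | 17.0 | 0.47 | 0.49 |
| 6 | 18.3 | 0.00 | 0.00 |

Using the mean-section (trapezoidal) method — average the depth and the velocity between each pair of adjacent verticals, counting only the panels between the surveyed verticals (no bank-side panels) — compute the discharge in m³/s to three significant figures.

Panel 1-2: Δb = 7.6 m, d̄ = (0.00+1.20)/2 = 0.6, v̄ = (0.00+0.67)/2 = 0.335 → q = 7.6×0.6×0.335 = 1.528 m³/s
Panel 2-3: Δb = 5.7 m, d̄ = (1.20+0.73)/2 = 0.965, v̄ = (0.67+0.50)/2 = 0.585 → q = 5.7×0.965×0.585 = 3.218 m³/s
Panel 3-4: Δb = 1.8 m, d̄ = (0.73+0.55)/2 = 0.64, v̄ = (0.50+0.53)/2 = 0.515 → q = 1.8×0.64×0.515 = 0.5933 m³/s
Panel 4-5: Δb = 1.9 m, d̄ = (0.55+0.47)/2 = 0.51, v̄ = (0.53+0.49)/2 = 0.51 → q = 1.9×0.51×0.51 = 0.4942 m³/s
Panel 5-6: Δb = 1.3 m, d̄ = (0.47+0.00)/2 = 0.235, v̄ = (0.49+0.00)/2 = 0.245 → q = 1.3×0.235×0.245 = 0.07485 m³/s
Q = Σ q = 5.908 m³/s

5.91 m³/s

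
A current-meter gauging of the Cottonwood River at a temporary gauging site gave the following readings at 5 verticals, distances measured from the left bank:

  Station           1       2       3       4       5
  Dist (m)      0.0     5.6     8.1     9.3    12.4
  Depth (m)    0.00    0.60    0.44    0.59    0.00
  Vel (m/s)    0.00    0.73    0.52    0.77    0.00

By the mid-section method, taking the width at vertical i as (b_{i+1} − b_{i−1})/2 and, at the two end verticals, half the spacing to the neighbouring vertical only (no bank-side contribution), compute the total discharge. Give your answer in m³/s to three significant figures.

w_2 = (8.1 − 0.0)/2 = 4.05 m; q_2 = 0.73 × 0.60 × 4.05 = 1.774 m³/s
w_3 = (9.3 − 5.6)/2 = 1.85 m; q_3 = 0.52 × 0.44 × 1.85 = 0.4233 m³/s
w_4 = (12.4 − 8.1)/2 = 2.15 m; q_4 = 0.77 × 0.59 × 2.15 = 0.9767 m³/s
Stations 1, 5 contribute zero (depth or velocity is 0).
Q = Σ qᵢ = 3.174 m³/s

3.17 m³/s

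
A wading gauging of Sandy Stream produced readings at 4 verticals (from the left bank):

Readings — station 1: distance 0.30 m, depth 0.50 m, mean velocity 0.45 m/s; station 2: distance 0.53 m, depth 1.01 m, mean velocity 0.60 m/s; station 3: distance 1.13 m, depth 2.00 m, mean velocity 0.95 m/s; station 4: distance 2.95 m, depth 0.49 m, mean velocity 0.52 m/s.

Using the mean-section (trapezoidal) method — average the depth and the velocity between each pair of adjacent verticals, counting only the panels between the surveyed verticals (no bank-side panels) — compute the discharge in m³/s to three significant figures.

Panel 1-2: Δb = 0.23 m, d̄ = (0.50+1.01)/2 = 0.755, v̄ = (0.45+0.60)/2 = 0.525 → q = 0.23×0.755×0.525 = 0.09117 m³/s
Panel 2-3: Δb = 0.6 m, d̄ = (1.01+2.00)/2 = 1.505, v̄ = (0.60+0.95)/2 = 0.775 → q = 0.6×1.505×0.775 = 0.6998 m³/s
Panel 3-4: Δb = 1.82 m, d̄ = (2.00+0.49)/2 = 1.245, v̄ = (0.95+0.52)/2 = 0.735 → q = 1.82×1.245×0.735 = 1.665 m³/s
Q = Σ q = 2.456 m³/s

2.46 m³/s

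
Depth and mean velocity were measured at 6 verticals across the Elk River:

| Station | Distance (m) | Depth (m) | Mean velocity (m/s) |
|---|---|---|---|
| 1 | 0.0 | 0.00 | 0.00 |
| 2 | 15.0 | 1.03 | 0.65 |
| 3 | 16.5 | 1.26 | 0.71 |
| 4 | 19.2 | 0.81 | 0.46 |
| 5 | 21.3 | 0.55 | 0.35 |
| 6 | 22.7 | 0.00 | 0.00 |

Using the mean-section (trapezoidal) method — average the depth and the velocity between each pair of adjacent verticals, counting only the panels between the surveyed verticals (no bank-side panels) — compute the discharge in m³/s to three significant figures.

5.96 m³/s

Panel 1-2: Δb = 15 m, d̄ = (0.00+1.03)/2 = 0.515, v̄ = (0.00+0.65)/2 = 0.325 → q = 15×0.515×0.325 = 2.511 m³/s
Panel 2-3: Δb = 1.5 m, d̄ = (1.03+1.26)/2 = 1.145, v̄ = (0.65+0.71)/2 = 0.68 → q = 1.5×1.145×0.68 = 1.168 m³/s
Panel 3-4: Δb = 2.7 m, d̄ = (1.26+0.81)/2 = 1.035, v̄ = (0.71+0.46)/2 = 0.585 → q = 2.7×1.035×0.585 = 1.635 m³/s
Panel 4-5: Δb = 2.1 m, d̄ = (0.81+0.55)/2 = 0.68, v̄ = (0.46+0.35)/2 = 0.405 → q = 2.1×0.68×0.405 = 0.5783 m³/s
Panel 5-6: Δb = 1.4 m, d̄ = (0.55+0.00)/2 = 0.275, v̄ = (0.35+0.00)/2 = 0.175 → q = 1.4×0.275×0.175 = 0.06738 m³/s
Q = Σ q = 5.959 m³/s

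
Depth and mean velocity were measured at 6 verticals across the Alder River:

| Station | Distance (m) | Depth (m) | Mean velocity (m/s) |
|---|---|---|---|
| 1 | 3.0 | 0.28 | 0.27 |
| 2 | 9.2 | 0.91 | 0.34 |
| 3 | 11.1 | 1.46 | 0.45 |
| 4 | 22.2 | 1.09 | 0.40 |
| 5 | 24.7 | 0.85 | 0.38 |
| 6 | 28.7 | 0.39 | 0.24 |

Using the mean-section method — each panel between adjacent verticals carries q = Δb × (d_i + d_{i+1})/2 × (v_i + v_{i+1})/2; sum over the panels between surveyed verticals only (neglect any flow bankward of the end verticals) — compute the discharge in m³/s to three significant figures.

9.74 m³/s

Panel 1-2: Δb = 6.2 m, d̄ = (0.28+0.91)/2 = 0.595, v̄ = (0.27+0.34)/2 = 0.305 → q = 6.2×0.595×0.305 = 1.125 m³/s
Panel 2-3: Δb = 1.9 m, d̄ = (0.91+1.46)/2 = 1.185, v̄ = (0.34+0.45)/2 = 0.395 → q = 1.9×1.185×0.395 = 0.8893 m³/s
Panel 3-4: Δb = 11.1 m, d̄ = (1.46+1.09)/2 = 1.275, v̄ = (0.45+0.40)/2 = 0.425 → q = 11.1×1.275×0.425 = 6.015 m³/s
Panel 4-5: Δb = 2.5 m, d̄ = (1.09+0.85)/2 = 0.97, v̄ = (0.40+0.38)/2 = 0.39 → q = 2.5×0.97×0.39 = 0.9458 m³/s
Panel 5-6: Δb = 4 m, d̄ = (0.85+0.39)/2 = 0.62, v̄ = (0.38+0.24)/2 = 0.31 → q = 4×0.62×0.31 = 0.7688 m³/s
Q = Σ q = 9.744 m³/s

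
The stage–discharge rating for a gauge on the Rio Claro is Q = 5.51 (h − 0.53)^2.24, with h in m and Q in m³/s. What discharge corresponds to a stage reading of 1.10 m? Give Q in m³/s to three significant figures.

Q = 5.51 × (1.10 − 0.53)^2.24 = 5.51 × 0.57^2.24 = 1.564 m³/s

1.56 m³/s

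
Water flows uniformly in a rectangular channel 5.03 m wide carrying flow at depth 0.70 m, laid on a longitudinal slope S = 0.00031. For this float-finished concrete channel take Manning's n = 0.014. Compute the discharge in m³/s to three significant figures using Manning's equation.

2.96 m³/s

A = b·y = 5.03 × 0.70 = 3.521 m²
P = b + 2y = 5.03 + 2×0.70 = 6.430 m
R = A/P = 3.521/6.430 = 0.5476 m
Q = (1/n)·A·R^(2/3)·S^(1/2) = (1/0.014) × 3.521 × 0.5476^(2/3) × 0.00031^(1/2) = 2.964 m³/s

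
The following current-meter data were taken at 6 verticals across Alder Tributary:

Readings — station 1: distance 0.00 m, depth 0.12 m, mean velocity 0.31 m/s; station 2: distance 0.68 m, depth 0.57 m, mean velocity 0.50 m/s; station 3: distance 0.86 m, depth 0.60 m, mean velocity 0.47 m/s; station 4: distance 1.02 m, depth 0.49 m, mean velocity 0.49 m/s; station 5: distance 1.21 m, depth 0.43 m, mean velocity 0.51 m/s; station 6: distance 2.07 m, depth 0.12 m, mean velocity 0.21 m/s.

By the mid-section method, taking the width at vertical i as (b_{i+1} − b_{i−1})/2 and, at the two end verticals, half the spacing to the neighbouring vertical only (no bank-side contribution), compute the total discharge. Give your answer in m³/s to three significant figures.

0.351 m³/s

w_1 = (0.68 − 0.00)/2 = 0.34 m; q_1 = 0.31 × 0.12 × 0.34 = 0.01265 m³/s
w_2 = (0.86 − 0.00)/2 = 0.43 m; q_2 = 0.50 × 0.57 × 0.43 = 0.1226 m³/s
w_3 = (1.02 − 0.68)/2 = 0.17 m; q_3 = 0.47 × 0.60 × 0.17 = 0.04794 m³/s
w_4 = (1.21 − 0.86)/2 = 0.175 m; q_4 = 0.49 × 0.49 × 0.175 = 0.04202 m³/s
w_5 = (2.07 − 1.02)/2 = 0.525 m; q_5 = 0.51 × 0.43 × 0.525 = 0.1151 m³/s
w_6 = (2.07 − 1.21)/2 = 0.43 m; q_6 = 0.21 × 0.12 × 0.43 = 0.01084 m³/s
Q = Σ qᵢ = 0.3511 m³/s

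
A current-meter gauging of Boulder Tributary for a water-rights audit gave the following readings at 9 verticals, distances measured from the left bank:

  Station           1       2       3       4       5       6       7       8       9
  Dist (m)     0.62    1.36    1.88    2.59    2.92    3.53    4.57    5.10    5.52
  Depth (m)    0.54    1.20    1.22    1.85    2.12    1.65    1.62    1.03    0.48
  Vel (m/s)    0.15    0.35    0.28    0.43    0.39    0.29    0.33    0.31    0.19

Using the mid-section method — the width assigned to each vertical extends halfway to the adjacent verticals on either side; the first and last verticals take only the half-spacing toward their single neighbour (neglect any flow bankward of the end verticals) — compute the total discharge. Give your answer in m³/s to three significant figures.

w_1 = (1.36 − 0.62)/2 = 0.37 m; q_1 = 0.15 × 0.54 × 0.37 = 0.02997 m³/s
w_2 = (1.88 − 0.62)/2 = 0.63 m; q_2 = 0.35 × 1.20 × 0.63 = 0.2646 m³/s
w_3 = (2.59 − 1.36)/2 = 0.615 m; q_3 = 0.28 × 1.22 × 0.615 = 0.2101 m³/s
w_4 = (2.92 − 1.88)/2 = 0.52 m; q_4 = 0.43 × 1.85 × 0.52 = 0.4137 m³/s
w_5 = (3.53 − 2.59)/2 = 0.47 m; q_5 = 0.39 × 2.12 × 0.47 = 0.3886 m³/s
w_6 = (4.57 − 2.92)/2 = 0.825 m; q_6 = 0.29 × 1.65 × 0.825 = 0.3948 m³/s
w_7 = (5.10 − 3.53)/2 = 0.785 m; q_7 = 0.33 × 1.62 × 0.785 = 0.4197 m³/s
w_8 = (5.52 − 4.57)/2 = 0.475 m; q_8 = 0.31 × 1.03 × 0.475 = 0.1517 m³/s
w_9 = (5.52 − 5.10)/2 = 0.21 m; q_9 = 0.19 × 0.48 × 0.21 = 0.01915 m³/s
Q = Σ qᵢ = 2.292 m³/s

2.29 m³/s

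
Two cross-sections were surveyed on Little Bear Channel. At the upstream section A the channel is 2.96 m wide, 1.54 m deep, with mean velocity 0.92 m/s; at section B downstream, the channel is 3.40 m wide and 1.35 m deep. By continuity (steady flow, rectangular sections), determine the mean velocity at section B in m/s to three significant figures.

Q = A₁V₁ = (2.96×1.54) × 0.92 = 4.194 m³/s
A₂ = 3.40 × 1.35 = 4.590 m²
V₂ = Q/A₂ = 4.194/4.590 = 0.9137 m/s

0.914 m/s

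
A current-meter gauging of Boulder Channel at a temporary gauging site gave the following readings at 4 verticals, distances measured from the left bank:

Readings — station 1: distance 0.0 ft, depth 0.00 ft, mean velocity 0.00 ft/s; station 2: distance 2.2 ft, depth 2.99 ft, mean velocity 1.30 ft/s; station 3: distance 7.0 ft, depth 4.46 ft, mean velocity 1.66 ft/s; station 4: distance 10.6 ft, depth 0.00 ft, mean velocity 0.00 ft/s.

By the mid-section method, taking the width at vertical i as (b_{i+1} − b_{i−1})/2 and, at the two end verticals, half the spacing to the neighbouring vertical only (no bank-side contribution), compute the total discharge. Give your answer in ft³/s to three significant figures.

44.7 ft³/s

w_2 = (7.0 − 0.0)/2 = 3.5 ft; q_2 = 1.30 × 2.99 × 3.5 = 13.60 ft³/s
w_3 = (10.6 − 2.2)/2 = 4.2 ft; q_3 = 1.66 × 4.46 × 4.2 = 31.10 ft³/s
Stations 1, 4 contribute zero (depth or velocity is 0).
Q = Σ qᵢ = 44.70 ft³/s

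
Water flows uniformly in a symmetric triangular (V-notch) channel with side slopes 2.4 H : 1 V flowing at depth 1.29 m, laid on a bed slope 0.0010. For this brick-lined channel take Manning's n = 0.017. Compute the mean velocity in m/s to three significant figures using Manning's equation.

1.32 m/s

A = z·y² = 2.4×1.29² = 3.994 m²
P = 2y√(1+z²) = 2×1.29×√(1+2.4²) = 6.708 m
R = A/P = 3.994/6.708 = 0.5954 m
Q = (1/n)·A·R^(2/3)·S^(1/2) = (1/0.017) × 3.994 × 0.5954^(2/3) × 0.0010^(1/2) = 5.258 m³/s
V = Q/A = 5.258/3.994 = 1.316 m/s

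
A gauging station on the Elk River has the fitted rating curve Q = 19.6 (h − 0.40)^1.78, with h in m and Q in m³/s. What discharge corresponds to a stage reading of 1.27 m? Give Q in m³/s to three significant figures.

15.3 m³/s

Q = 19.6 × (1.27 − 0.40)^1.78 = 19.6 × 0.87^1.78 = 15.30 m³/s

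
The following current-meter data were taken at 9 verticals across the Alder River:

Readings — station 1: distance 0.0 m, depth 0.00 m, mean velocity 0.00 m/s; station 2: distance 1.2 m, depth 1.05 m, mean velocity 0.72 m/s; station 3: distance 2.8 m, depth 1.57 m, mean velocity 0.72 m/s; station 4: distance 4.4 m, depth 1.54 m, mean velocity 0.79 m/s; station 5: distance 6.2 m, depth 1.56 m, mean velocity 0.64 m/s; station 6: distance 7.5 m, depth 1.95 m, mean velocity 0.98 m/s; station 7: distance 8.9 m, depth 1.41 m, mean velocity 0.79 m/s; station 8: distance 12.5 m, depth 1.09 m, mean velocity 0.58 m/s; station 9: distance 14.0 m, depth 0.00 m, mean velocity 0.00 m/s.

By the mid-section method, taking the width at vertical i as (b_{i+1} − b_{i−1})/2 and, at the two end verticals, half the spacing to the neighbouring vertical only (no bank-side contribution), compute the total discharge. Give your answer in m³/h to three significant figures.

w_2 = (2.8 − 0.0)/2 = 1.4 m; q_2 = 0.72 × 1.05 × 1.4 = 1.058 m³/s
w_3 = (4.4 − 1.2)/2 = 1.6 m; q_3 = 0.72 × 1.57 × 1.6 = 1.809 m³/s
w_4 = (6.2 − 2.8)/2 = 1.7 m; q_4 = 0.79 × 1.54 × 1.7 = 2.068 m³/s
w_5 = (7.5 − 4.4)/2 = 1.55 m; q_5 = 0.64 × 1.56 × 1.55 = 1.548 m³/s
w_6 = (8.9 − 6.2)/2 = 1.35 m; q_6 = 0.98 × 1.95 × 1.35 = 2.580 m³/s
w_7 = (12.5 − 7.5)/2 = 2.5 m; q_7 = 0.79 × 1.41 × 2.5 = 2.785 m³/s
w_8 = (14.0 − 8.9)/2 = 2.55 m; q_8 = 0.58 × 1.09 × 2.55 = 1.612 m³/s
Stations 1, 9 contribute zero (depth or velocity is 0).
Q = Σ qᵢ = 13.46 m³/s
= 13.46 × 3600 = 48450 m³/h

48500 m³/h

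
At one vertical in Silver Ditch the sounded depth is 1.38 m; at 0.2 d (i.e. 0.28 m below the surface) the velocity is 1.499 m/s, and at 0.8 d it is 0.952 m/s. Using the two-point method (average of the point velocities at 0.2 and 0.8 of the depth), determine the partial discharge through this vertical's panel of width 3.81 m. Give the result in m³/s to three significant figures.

v̄ = (1.499 + 0.952) / 2 = 1.226 m/s
q = v̄ × d × w = 1.226 × 1.38 × 3.81 = 6.443 m³/s

6.44 m³/s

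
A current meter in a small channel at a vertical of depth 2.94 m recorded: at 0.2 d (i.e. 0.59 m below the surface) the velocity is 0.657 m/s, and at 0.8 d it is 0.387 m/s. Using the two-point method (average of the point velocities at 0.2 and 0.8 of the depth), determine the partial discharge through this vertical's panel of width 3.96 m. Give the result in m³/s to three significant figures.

6.08 m³/s

v̄ = (0.657 + 0.387) / 2 = 0.5220 m/s
q = v̄ × d × w = 0.5220 × 2.94 × 3.96 = 6.077 m³/s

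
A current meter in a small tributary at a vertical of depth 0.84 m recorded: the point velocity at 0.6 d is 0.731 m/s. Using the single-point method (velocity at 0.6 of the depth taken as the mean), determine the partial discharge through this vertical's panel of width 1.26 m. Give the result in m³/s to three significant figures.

v̄ = v₀.₆ = 0.731 m/s
q = v̄ × d × w = 0.7310 × 0.84 × 1.26 = 0.7737 m³/s

0.774 m³/s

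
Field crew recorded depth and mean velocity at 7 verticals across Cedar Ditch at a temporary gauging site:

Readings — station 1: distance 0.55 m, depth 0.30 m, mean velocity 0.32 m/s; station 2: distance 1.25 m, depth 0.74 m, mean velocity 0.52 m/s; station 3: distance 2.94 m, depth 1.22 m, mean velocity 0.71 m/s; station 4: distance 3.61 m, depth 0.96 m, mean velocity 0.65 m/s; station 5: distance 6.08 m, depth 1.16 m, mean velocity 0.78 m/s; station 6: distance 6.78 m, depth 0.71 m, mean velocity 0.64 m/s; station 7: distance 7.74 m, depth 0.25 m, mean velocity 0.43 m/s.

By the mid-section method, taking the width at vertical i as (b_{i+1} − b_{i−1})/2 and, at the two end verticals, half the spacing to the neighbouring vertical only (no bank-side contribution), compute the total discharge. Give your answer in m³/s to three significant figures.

4.36 m³/s

w_1 = (1.25 − 0.55)/2 = 0.35 m; q_1 = 0.32 × 0.30 × 0.35 = 0.03360 m³/s
w_2 = (2.94 − 0.55)/2 = 1.195 m; q_2 = 0.52 × 0.74 × 1.195 = 0.4598 m³/s
w_3 = (3.61 − 1.25)/2 = 1.18 m; q_3 = 0.71 × 1.22 × 1.18 = 1.022 m³/s
w_4 = (6.08 − 2.94)/2 = 1.57 m; q_4 = 0.65 × 0.96 × 1.57 = 0.9797 m³/s
w_5 = (6.78 − 3.61)/2 = 1.585 m; q_5 = 0.78 × 1.16 × 1.585 = 1.434 m³/s
w_6 = (7.74 − 6.08)/2 = 0.83 m; q_6 = 0.64 × 0.71 × 0.83 = 0.3772 m³/s
w_7 = (7.74 − 6.78)/2 = 0.48 m; q_7 = 0.43 × 0.25 × 0.48 = 0.05160 m³/s
Q = Σ qᵢ = 4.358 m³/s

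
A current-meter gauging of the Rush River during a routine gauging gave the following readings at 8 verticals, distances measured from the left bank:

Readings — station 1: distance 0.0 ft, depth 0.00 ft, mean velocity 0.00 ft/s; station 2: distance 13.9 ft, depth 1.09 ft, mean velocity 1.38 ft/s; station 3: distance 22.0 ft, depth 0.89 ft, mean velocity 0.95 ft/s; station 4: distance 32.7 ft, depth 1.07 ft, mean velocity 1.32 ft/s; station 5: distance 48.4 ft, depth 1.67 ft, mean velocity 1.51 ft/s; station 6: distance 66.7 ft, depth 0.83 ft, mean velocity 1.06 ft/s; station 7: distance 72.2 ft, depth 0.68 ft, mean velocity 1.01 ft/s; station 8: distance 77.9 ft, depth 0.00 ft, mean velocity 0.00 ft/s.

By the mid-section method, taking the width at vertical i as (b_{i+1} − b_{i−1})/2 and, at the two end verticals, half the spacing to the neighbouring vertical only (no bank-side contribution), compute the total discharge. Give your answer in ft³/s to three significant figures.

w_2 = (22.0 − 0.0)/2 = 11 ft; q_2 = 1.38 × 1.09 × 11 = 16.55 ft³/s
w_3 = (32.7 − 13.9)/2 = 9.4 ft; q_3 = 0.95 × 0.89 × 9.4 = 7.948 ft³/s
w_4 = (48.4 − 22.0)/2 = 13.2 ft; q_4 = 1.32 × 1.07 × 13.2 = 18.64 ft³/s
w_5 = (66.7 − 32.7)/2 = 17 ft; q_5 = 1.51 × 1.67 × 17 = 42.87 ft³/s
w_6 = (72.2 − 48.4)/2 = 11.9 ft; q_6 = 1.06 × 0.83 × 11.9 = 10.47 ft³/s
w_7 = (77.9 − 66.7)/2 = 5.6 ft; q_7 = 1.01 × 0.68 × 5.6 = 3.846 ft³/s
Stations 1, 8 contribute zero (depth or velocity is 0).
Q = Σ qᵢ = 100.3 ft³/s

100 ft³/s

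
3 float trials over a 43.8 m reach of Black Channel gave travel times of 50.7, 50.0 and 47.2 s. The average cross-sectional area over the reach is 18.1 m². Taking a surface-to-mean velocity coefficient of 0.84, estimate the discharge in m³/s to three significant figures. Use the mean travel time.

t̄ = (50.7 + 50.0 + 47.2) / 3 = 49.3 s
v_surface = L / t̄ = 43.8 / 49.3 = 0.8884 m/s
v_mean = 0.84 × 0.8884 = 0.7463 m/s
Q = A × v_mean = 18.1 × 0.7463 = 13.51 m³/s

13.5 m³/s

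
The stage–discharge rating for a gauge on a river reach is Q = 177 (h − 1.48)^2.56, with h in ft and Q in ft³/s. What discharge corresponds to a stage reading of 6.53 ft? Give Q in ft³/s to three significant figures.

Q = 177 × (6.53 − 1.48)^2.56 = 177 × 5.05^2.56 = 11180 ft³/s

11200 ft³/s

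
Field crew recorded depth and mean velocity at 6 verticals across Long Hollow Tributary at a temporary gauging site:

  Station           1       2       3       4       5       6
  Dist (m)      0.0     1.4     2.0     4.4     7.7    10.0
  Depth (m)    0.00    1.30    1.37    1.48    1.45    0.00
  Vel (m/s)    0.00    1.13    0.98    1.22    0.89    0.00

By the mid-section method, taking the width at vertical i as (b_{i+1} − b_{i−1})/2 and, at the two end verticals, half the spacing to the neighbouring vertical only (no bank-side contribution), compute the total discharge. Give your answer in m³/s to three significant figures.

w_2 = (2.0 − 0.0)/2 = 1 m; q_2 = 1.13 × 1.30 × 1 = 1.469 m³/s
w_3 = (4.4 − 1.4)/2 = 1.5 m; q_3 = 0.98 × 1.37 × 1.5 = 2.014 m³/s
w_4 = (7.7 − 2.0)/2 = 2.85 m; q_4 = 1.22 × 1.48 × 2.85 = 5.146 m³/s
w_5 = (10.0 − 4.4)/2 = 2.8 m; q_5 = 0.89 × 1.45 × 2.8 = 3.613 m³/s
Stations 1, 6 contribute zero (depth or velocity is 0).
Q = Σ qᵢ = 12.24 m³/s

12.2 m³/s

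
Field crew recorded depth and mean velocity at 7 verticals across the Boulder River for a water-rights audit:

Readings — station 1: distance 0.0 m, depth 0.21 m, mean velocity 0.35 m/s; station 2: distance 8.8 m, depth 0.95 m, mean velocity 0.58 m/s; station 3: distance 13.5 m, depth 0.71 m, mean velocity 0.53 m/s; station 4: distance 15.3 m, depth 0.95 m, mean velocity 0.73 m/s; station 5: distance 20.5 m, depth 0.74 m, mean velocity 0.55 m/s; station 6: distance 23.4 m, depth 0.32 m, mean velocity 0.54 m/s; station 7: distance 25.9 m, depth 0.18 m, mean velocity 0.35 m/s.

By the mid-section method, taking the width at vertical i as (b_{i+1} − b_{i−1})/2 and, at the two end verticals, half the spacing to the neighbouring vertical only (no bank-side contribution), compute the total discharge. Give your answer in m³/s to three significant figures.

9.89 m³/s

w_1 = (8.8 − 0.0)/2 = 4.4 m; q_1 = 0.35 × 0.21 × 4.4 = 0.3234 m³/s
w_2 = (13.5 − 0.0)/2 = 6.75 m; q_2 = 0.58 × 0.95 × 6.75 = 3.719 m³/s
w_3 = (15.3 − 8.8)/2 = 3.25 m; q_3 = 0.53 × 0.71 × 3.25 = 1.223 m³/s
w_4 = (20.5 − 13.5)/2 = 3.5 m; q_4 = 0.73 × 0.95 × 3.5 = 2.427 m³/s
w_5 = (23.4 − 15.3)/2 = 4.05 m; q_5 = 0.55 × 0.74 × 4.05 = 1.648 m³/s
w_6 = (25.9 − 20.5)/2 = 2.7 m; q_6 = 0.54 × 0.32 × 2.7 = 0.4666 m³/s
w_7 = (25.9 − 23.4)/2 = 1.25 m; q_7 = 0.35 × 0.18 × 1.25 = 0.07875 m³/s
Q = Σ qᵢ = 9.887 m³/s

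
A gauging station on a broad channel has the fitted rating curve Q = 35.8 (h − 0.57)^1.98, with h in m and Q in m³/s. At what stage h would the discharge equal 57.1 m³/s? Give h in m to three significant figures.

1.84 m

h − h₀ = (Q/C)^(1/b) = (57.1/35.8)^(1/1.98) = 1.266 m
h = 0.57 + 1.266 = 1.836 m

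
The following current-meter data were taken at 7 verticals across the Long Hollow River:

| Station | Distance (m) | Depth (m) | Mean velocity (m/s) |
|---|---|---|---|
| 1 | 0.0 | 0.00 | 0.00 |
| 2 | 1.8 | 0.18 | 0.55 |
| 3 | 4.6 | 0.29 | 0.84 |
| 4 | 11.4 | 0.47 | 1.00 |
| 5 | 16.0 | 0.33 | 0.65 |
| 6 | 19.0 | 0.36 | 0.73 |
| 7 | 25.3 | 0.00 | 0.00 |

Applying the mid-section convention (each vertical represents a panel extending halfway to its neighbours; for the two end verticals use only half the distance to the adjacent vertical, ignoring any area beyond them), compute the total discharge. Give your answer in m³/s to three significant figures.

6.11 m³/s

w_2 = (4.6 − 0.0)/2 = 2.3 m; q_2 = 0.55 × 0.18 × 2.3 = 0.2277 m³/s
w_3 = (11.4 − 1.8)/2 = 4.8 m; q_3 = 0.84 × 0.29 × 4.8 = 1.169 m³/s
w_4 = (16.0 − 4.6)/2 = 5.7 m; q_4 = 1.00 × 0.47 × 5.7 = 2.679 m³/s
w_5 = (19.0 − 11.4)/2 = 3.8 m; q_5 = 0.65 × 0.33 × 3.8 = 0.8151 m³/s
w_6 = (25.3 − 16.0)/2 = 4.65 m; q_6 = 0.73 × 0.36 × 4.65 = 1.222 m³/s
Stations 1, 7 contribute zero (depth or velocity is 0).
Q = Σ qᵢ = 6.113 m³/s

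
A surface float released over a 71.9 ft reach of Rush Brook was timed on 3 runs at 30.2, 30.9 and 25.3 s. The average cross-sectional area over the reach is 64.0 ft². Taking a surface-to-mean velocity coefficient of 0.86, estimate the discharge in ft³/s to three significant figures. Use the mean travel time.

137 ft³/s

t̄ = (30.2 + 30.9 + 25.3) / 3 = 28.8 s
v_surface = L / t̄ = 71.9 / 28.8 = 2.497 ft/s
v_mean = 0.86 × 2.497 = 2.147 ft/s
Q = A × v_mean = 64.0 × 2.147 = 137.4 ft³/s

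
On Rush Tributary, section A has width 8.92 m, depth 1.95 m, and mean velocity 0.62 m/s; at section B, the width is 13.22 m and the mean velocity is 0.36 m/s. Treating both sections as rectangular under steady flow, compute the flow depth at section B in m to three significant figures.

Q = A₁V₁ = (8.92×1.95) × 0.62 = 10.78 m³/s
d₂ = Q/(b₂ V₂) = 10.78/(13.22×0.36) = 2.266 m

2.27 m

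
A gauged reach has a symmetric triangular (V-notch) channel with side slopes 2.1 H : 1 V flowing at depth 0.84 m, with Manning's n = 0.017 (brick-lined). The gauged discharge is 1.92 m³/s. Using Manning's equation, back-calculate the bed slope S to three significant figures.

A = z·y² = 2.1×0.84² = 1.482 m²
P = 2y√(1+z²) = 2×0.84×√(1+2.1²) = 3.908 m
R = A/P = 1.482/3.908 = 0.3792 m
S = (Q·n / (1·A·R^(2/3)))² = (1.92×0.017 / (1×1.482×0.5239))² = 0.001768

0.00177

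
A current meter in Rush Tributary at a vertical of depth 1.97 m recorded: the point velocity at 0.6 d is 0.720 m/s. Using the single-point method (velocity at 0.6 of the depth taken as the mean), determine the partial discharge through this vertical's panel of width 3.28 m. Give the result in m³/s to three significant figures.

4.65 m³/s

v̄ = v₀.₆ = 0.720 m/s
q = v̄ × d × w = 0.7200 × 1.97 × 3.28 = 4.652 m³/s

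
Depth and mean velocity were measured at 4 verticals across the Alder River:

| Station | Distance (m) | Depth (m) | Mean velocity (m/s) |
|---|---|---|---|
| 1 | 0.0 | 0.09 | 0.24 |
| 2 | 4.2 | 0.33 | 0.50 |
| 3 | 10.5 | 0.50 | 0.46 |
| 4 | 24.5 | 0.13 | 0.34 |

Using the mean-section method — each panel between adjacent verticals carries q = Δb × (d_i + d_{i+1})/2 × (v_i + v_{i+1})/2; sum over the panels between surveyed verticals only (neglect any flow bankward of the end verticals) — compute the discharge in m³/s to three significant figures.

3.35 m³/s

Panel 1-2: Δb = 4.2 m, d̄ = (0.09+0.33)/2 = 0.21, v̄ = (0.24+0.50)/2 = 0.37 → q = 4.2×0.21×0.37 = 0.3263 m³/s
Panel 2-3: Δb = 6.3 m, d̄ = (0.33+0.50)/2 = 0.415, v̄ = (0.50+0.46)/2 = 0.48 → q = 6.3×0.415×0.48 = 1.255 m³/s
Panel 3-4: Δb = 14 m, d̄ = (0.50+0.13)/2 = 0.315, v̄ = (0.46+0.34)/2 = 0.4 → q = 14×0.315×0.4 = 1.764 m³/s
Q = Σ q = 3.345 m³/s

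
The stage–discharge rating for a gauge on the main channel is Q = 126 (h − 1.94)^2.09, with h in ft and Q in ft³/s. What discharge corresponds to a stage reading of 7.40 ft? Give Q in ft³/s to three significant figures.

Q = 126 × (7.40 − 1.94)^2.09 = 126 × 5.46^2.09 = 4376 ft³/s

4380 ft³/s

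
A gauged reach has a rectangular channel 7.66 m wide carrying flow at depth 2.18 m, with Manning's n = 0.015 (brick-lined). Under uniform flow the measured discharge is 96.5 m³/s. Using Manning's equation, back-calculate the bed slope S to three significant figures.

0.00485

A = b·y = 7.66 × 2.18 = 16.70 m²
P = b + 2y = 7.66 + 2×2.18 = 12.02 m
R = A/P = 16.70/12.02 = 1.389 m
S = (Q·n / (1·A·R^(2/3)))² = (96.5×0.015 / (1×16.70×1.245))² = 0.004847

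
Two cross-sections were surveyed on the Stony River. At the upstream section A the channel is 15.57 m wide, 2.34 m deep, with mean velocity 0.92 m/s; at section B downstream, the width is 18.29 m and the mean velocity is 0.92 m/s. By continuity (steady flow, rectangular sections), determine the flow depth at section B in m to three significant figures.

Q = A₁V₁ = (15.57×2.34) × 0.92 = 33.52 m³/s
d₂ = Q/(b₂ V₂) = 33.52/(18.29×0.92) = 1.992 m

1.99 m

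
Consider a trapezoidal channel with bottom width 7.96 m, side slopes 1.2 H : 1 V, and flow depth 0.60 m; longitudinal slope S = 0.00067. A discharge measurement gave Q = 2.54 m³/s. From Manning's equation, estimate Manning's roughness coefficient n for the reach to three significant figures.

A = (b + z·y)·y = (7.96 + 1.2×0.60)×0.60 = 5.208 m²
P = b + 2y√(1+z²) = 7.96 + 2×0.60×√(1+1.2²) = 9.834 m
R = A/P = 5.208/9.834 = 0.5296 m
n = (1/Q)·A·R^(2/3)·S^(1/2) = (1/2.54) × 5.208 × 0.6546 × 0.02588 = 0.03474

0.0347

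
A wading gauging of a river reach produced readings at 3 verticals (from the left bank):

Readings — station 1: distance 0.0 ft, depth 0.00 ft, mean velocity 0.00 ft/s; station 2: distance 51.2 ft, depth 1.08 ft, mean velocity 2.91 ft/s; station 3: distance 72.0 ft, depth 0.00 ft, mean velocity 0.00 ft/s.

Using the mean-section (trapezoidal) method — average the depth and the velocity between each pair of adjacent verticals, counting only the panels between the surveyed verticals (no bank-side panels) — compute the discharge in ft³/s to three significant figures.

56.6 ft³/s

Panel 1-2: Δb = 51.2 ft, d̄ = (0.00+1.08)/2 = 0.54, v̄ = (0.00+2.91)/2 = 1.455 → q = 51.2×0.54×1.455 = 40.23 ft³/s
Panel 2-3: Δb = 20.8 ft, d̄ = (1.08+0.00)/2 = 0.54, v̄ = (2.91+0.00)/2 = 1.455 → q = 20.8×0.54×1.455 = 16.34 ft³/s
Q = Σ q = 56.57 ft³/s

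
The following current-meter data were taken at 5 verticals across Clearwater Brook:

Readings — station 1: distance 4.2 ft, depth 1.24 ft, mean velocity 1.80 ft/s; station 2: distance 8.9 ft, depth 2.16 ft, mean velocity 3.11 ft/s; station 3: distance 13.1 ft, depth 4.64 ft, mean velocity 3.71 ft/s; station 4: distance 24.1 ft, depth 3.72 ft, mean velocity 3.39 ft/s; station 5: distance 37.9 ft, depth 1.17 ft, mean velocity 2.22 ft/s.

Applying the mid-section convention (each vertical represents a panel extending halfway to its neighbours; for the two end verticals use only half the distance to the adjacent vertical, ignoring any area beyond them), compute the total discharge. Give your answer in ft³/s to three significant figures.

w_1 = (8.9 − 4.2)/2 = 2.35 ft; q_1 = 1.80 × 1.24 × 2.35 = 5.245 ft³/s
w_2 = (13.1 − 4.2)/2 = 4.45 ft; q_2 = 3.11 × 2.16 × 4.45 = 29.89 ft³/s
w_3 = (24.1 − 8.9)/2 = 7.6 ft; q_3 = 3.71 × 4.64 × 7.6 = 130.8 ft³/s
w_4 = (37.9 − 13.1)/2 = 12.4 ft; q_4 = 3.39 × 3.72 × 12.4 = 156.4 ft³/s
w_5 = (37.9 − 24.1)/2 = 6.9 ft; q_5 = 2.22 × 1.17 × 6.9 = 17.92 ft³/s
Q = Σ qᵢ = 340.3 ft³/s

340 ft³/s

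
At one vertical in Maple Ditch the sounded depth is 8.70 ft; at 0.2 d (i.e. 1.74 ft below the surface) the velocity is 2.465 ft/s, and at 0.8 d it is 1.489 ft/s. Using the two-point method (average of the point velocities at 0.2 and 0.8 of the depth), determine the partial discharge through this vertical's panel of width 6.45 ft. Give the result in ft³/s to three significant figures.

v̄ = (2.465 + 1.489) / 2 = 1.977 ft/s
q = v̄ × d × w = 1.977 × 8.70 × 6.45 = 110.9 ft³/s

111 ft³/s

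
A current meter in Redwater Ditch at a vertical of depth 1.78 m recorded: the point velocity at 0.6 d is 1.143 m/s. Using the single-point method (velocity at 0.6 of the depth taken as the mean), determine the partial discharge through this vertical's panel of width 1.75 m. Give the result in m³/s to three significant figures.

v̄ = v₀.₆ = 1.143 m/s
q = v̄ × d × w = 1.143 × 1.78 × 1.75 = 3.560 m³/s

3.56 m³/s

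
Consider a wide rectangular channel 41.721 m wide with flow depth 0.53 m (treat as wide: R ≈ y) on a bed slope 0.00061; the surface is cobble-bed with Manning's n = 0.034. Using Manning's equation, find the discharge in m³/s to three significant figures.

10.5 m³/s

A = b·y = 41.721 × 0.53 = 22.11 m²
Wide channel: R ≈ y = 0.53 m
Q = (1/n)·A·R^(2/3)·S^(1/2) = (1/0.034) × 22.11 × 0.5300^(2/3) × 0.00061^(1/2) = 10.52 m³/s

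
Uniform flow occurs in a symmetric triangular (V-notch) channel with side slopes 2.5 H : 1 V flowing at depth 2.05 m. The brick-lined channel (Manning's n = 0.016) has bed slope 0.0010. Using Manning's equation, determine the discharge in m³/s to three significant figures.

A = z·y² = 2.5×2.05² = 10.51 m²
P = 2y√(1+z²) = 2×2.05×√(1+2.5²) = 11.04 m
R = A/P = 10.51/11.04 = 0.9517 m
Q = (1/n)·A·R^(2/3)·S^(1/2) = (1/0.016) × 10.51 × 0.9517^(2/3) × 0.0010^(1/2) = 20.09 m³/s

20.1 m³/s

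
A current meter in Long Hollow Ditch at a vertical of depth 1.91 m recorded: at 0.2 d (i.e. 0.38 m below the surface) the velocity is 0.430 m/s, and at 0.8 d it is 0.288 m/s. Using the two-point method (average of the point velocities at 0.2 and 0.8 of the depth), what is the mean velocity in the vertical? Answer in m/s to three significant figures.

v̄ = (0.430 + 0.288) / 2 = 0.3590 m/s

0.359 m/s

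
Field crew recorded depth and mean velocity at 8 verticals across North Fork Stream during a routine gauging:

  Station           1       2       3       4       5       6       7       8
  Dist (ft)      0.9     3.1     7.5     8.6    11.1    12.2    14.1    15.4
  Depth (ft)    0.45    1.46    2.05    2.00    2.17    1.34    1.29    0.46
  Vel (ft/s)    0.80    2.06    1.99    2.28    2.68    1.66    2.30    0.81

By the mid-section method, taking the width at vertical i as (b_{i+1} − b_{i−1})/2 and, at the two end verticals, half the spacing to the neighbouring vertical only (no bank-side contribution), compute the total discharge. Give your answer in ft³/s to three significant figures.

48.5 ft³/s

w_1 = (3.1 − 0.9)/2 = 1.1 ft; q_1 = 0.80 × 0.45 × 1.1 = 0.3960 ft³/s
w_2 = (7.5 − 0.9)/2 = 3.3 ft; q_2 = 2.06 × 1.46 × 3.3 = 9.925 ft³/s
w_3 = (8.6 − 3.1)/2 = 2.75 ft; q_3 = 1.99 × 2.05 × 2.75 = 11.22 ft³/s
w_4 = (11.1 − 7.5)/2 = 1.8 ft; q_4 = 2.28 × 2.00 × 1.8 = 8.208 ft³/s
w_5 = (12.2 − 8.6)/2 = 1.8 ft; q_5 = 2.68 × 2.17 × 1.8 = 10.47 ft³/s
w_6 = (14.1 − 11.1)/2 = 1.5 ft; q_6 = 1.66 × 1.34 × 1.5 = 3.337 ft³/s
w_7 = (15.4 − 12.2)/2 = 1.6 ft; q_7 = 2.30 × 1.29 × 1.6 = 4.747 ft³/s
w_8 = (15.4 − 14.1)/2 = 0.65 ft; q_8 = 0.81 × 0.46 × 0.65 = 0.2422 ft³/s
Q = Σ qᵢ = 48.54 ft³/s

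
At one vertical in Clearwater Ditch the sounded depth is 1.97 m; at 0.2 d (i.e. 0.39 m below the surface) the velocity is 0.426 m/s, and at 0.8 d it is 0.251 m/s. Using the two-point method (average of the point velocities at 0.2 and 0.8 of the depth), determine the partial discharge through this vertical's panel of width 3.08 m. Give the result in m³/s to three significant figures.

v̄ = (0.426 + 0.251) / 2 = 0.3385 m/s
q = v̄ × d × w = 0.3385 × 1.97 × 3.08 = 2.054 m³/s

2.05 m³/s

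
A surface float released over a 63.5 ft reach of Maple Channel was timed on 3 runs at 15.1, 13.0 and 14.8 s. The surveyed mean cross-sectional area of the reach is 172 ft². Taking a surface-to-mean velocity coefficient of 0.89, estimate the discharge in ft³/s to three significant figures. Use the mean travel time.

t̄ = (15.1 + 13.0 + 14.8) / 3 = 14.3 s
v_surface = L / t̄ = 63.5 / 14.3 = 4.441 ft/s
v_mean = 0.89 × 4.441 = 3.952 ft/s
Q = A × v_mean = 172 × 3.952 = 679.8 ft³/s

680 ft³/s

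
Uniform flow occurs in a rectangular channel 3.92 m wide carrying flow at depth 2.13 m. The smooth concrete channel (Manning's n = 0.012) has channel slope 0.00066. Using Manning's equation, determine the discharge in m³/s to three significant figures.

18.1 m³/s

A = b·y = 3.92 × 2.13 = 8.350 m²
P = b + 2y = 3.92 + 2×2.13 = 8.180 m
R = A/P = 8.350/8.180 = 1.021 m
Q = (1/n)·A·R^(2/3)·S^(1/2) = (1/0.012) × 8.350 × 1.021^(2/3) × 0.00066^(1/2) = 18.12 m³/s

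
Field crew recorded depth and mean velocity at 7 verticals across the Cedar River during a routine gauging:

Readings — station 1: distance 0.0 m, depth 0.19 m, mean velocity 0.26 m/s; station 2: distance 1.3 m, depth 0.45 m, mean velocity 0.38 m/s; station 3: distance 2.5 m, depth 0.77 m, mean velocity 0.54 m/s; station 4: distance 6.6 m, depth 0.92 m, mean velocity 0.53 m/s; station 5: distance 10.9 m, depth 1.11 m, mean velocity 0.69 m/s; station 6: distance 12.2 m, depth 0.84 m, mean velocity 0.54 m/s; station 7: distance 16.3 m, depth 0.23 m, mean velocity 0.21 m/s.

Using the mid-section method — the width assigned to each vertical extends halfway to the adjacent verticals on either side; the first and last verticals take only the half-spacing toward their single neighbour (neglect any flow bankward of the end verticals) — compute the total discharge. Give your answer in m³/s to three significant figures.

w_1 = (1.3 − 0.0)/2 = 0.65 m; q_1 = 0.26 × 0.19 × 0.65 = 0.03211 m³/s
w_2 = (2.5 − 0.0)/2 = 1.25 m; q_2 = 0.38 × 0.45 × 1.25 = 0.2138 m³/s
w_3 = (6.6 − 1.3)/2 = 2.65 m; q_3 = 0.54 × 0.77 × 2.65 = 1.102 m³/s
w_4 = (10.9 − 2.5)/2 = 4.2 m; q_4 = 0.53 × 0.92 × 4.2 = 2.048 m³/s
w_5 = (12.2 − 6.6)/2 = 2.8 m; q_5 = 0.69 × 1.11 × 2.8 = 2.145 m³/s
w_6 = (16.3 − 10.9)/2 = 2.7 m; q_6 = 0.54 × 0.84 × 2.7 = 1.225 m³/s
w_7 = (16.3 − 12.2)/2 = 2.05 m; q_7 = 0.21 × 0.23 × 2.05 = 0.09902 m³/s
Q = Σ qᵢ = 6.864 m³/s

6.86 m³/s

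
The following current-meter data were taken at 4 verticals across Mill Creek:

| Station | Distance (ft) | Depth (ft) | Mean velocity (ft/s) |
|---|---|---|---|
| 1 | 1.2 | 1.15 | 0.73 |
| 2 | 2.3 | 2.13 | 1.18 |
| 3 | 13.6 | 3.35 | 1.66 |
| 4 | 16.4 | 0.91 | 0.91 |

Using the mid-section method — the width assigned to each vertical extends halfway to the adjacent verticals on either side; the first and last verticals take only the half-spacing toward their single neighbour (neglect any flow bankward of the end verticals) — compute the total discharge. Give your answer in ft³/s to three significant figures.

w_1 = (2.3 − 1.2)/2 = 0.55 ft; q_1 = 0.73 × 1.15 × 0.55 = 0.4617 ft³/s
w_2 = (13.6 − 1.2)/2 = 6.2 ft; q_2 = 1.18 × 2.13 × 6.2 = 15.58 ft³/s
w_3 = (16.4 − 2.3)/2 = 7.05 ft; q_3 = 1.66 × 3.35 × 7.05 = 39.21 ft³/s
w_4 = (16.4 − 13.6)/2 = 1.4 ft; q_4 = 0.91 × 0.91 × 1.4 = 1.159 ft³/s
Q = Σ qᵢ = 56.41 ft³/s

56.4 ft³/s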